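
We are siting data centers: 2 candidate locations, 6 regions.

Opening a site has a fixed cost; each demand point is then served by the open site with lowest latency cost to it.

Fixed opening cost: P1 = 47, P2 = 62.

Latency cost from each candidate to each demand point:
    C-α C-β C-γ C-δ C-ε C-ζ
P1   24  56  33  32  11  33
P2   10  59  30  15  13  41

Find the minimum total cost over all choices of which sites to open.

230

Open {P2}: assign each demand point to its cheapest open site.
  C-α→P2 10, C-β→P2 59, C-γ→P2 30, C-δ→P2 15, C-ε→P2 13, C-ζ→P2 41
  latency cost 168, fixed 62 → total 230.
Compare {P1}: latency cost 189 + fixed 47 = 236.
Compare {P1, P2}: latency cost 155 + fixed 109 = 264.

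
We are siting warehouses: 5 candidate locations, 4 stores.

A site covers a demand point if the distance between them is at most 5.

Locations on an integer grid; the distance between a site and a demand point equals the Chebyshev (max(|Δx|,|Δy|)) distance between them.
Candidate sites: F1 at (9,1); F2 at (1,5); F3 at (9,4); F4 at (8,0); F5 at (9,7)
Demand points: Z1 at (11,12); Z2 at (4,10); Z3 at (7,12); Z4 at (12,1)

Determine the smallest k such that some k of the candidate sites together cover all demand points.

2

Coverage sets (demand points within 5 of each site):
  F1: {Z4}
  F2: {Z2}
  F3: {Z4}
  F4: {Z4}
  F5: {Z1, Z2, Z3}
No single site covers all 4 demand points.
But {F1, F5} covers everything, so the minimum is 2.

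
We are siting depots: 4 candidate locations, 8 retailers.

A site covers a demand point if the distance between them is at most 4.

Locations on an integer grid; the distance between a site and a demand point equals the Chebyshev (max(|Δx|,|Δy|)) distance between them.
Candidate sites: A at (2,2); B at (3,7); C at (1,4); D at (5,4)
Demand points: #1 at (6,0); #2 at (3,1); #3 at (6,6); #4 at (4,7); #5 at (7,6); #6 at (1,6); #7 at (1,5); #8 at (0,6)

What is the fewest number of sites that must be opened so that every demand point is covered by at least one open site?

2

Coverage sets (demand points within 4 of each site):
  A: {#1, #2, #3, #6, #7, #8}
  B: {#3, #4, #5, #6, #7, #8}
  C: {#2, #4, #6, #7, #8}
  D: {#1, #2, #3, #4, #5, #6, #7}
No single site covers all 8 demand points.
But {A, B} covers everything, so the minimum is 2.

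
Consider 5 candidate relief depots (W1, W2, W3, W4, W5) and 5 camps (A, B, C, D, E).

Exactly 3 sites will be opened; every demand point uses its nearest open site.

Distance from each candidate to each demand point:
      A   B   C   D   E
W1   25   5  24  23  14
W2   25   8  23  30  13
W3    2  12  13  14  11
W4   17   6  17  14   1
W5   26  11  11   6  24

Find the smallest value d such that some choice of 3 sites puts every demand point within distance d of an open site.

Open {W1, W3, W5}.
  Farthest demand point is C at distance 11 (to W5); all others are ≤ 11.
With {W2, W3, W5} the worst case is 11.
With {W3, W4, W5} the worst case is 11.
No size-3 selection achieves below 11.

11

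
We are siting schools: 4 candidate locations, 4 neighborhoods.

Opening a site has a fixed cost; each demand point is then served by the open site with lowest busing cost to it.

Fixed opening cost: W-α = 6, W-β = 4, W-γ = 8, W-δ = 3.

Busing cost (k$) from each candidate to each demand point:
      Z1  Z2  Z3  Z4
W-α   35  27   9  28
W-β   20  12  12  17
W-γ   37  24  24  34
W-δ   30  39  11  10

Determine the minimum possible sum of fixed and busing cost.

60

Open {W-β, W-δ}: assign each demand point to its cheapest open site.
  Z1→W-β 20, Z2→W-β 12, Z3→W-δ 11, Z4→W-δ 10
  busing cost 53, fixed 7 → total 60.
Compare {W-α, W-β, W-δ}: busing cost 51 + fixed 13 = 64.
Compare {W-β}: busing cost 61 + fixed 4 = 65.
Compare {W-α, W-β}: busing cost 58 + fixed 10 = 68.
All other subsets cost ≥ 64. Minimum total cost: 60.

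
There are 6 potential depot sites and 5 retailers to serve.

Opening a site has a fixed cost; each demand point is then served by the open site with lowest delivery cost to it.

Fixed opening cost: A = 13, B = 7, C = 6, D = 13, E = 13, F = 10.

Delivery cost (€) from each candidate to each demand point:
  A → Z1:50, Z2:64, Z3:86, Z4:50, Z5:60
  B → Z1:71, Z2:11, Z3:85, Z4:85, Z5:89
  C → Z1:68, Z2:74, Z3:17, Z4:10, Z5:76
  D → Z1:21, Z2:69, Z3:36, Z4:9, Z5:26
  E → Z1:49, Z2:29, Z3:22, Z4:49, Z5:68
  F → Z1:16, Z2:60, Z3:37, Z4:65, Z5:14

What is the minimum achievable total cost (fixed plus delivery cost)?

Open {B, C, F}: assign each demand point to its cheapest open site.
  Z1→F 16, Z2→B 11, Z3→C 17, Z4→C 10, Z5→F 14
  delivery cost 68, fixed 23 → total 91.
Compare {B, C, D, F}: delivery cost 67 + fixed 36 = 103.
Compare {A, B, C, F}: delivery cost 68 + fixed 36 = 104.
Compare {B, C, E, F}: delivery cost 68 + fixed 36 = 104.
All other subsets cost ≥ 103. Minimum total cost: 91.

91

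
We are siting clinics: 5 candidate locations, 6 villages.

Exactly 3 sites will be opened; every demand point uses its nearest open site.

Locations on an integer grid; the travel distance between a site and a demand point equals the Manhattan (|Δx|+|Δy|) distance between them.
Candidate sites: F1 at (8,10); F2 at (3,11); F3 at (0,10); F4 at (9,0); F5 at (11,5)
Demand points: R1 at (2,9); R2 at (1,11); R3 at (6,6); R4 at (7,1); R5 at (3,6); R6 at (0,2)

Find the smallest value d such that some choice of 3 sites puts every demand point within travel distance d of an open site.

8

Open {F1, F3, F4}.
  Farthest demand point is R6 at travel distance 8 (to F3); all others are ≤ 8.
With {F1, F3, F5} the worst case is 8.
With {F2, F3, F4} the worst case is 8.
No size-3 selection achieves below 8.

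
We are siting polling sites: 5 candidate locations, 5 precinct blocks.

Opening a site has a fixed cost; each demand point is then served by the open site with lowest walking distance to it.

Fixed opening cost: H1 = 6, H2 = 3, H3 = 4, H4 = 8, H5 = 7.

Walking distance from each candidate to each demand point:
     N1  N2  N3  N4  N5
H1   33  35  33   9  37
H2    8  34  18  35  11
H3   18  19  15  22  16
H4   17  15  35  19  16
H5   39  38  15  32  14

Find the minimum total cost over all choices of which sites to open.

Open {H1, H2, H3}: assign each demand point to its cheapest open site.
  N1→H2 8, N2→H3 19, N3→H3 15, N4→H1 9, N5→H2 11
  walking distance 62, fixed 13 → total 75.
Compare {H1, H2, H4}: walking distance 61 + fixed 17 = 78.
Compare {H1, H2, H3, H4}: walking distance 58 + fixed 21 = 79.
Compare {H2, H3}: walking distance 75 + fixed 7 = 82.
All other subsets cost ≥ 78. Minimum total cost: 75.

75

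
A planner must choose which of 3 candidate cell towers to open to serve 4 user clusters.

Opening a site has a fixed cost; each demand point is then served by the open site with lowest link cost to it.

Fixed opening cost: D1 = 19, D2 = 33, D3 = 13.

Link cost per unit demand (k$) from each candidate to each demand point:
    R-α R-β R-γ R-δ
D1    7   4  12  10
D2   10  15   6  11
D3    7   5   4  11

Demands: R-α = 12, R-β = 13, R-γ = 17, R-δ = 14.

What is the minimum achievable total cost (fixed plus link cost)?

376

Open {D1, D3}: assign each demand point to its cheapest open site.
  R-α→D1 12×7=84, R-β→D1 13×4=52, R-γ→D3 17×4=68, R-δ→D1 14×10=140
  link cost 344, fixed 32 → total 376.
Compare {D3}: link cost 371 + fixed 13 = 384.
Compare {D1, D2, D3}: link cost 344 + fixed 65 = 409.
Compare {D2, D3}: link cost 371 + fixed 46 = 417.
All other subsets cost ≥ 384. Minimum total cost: 376.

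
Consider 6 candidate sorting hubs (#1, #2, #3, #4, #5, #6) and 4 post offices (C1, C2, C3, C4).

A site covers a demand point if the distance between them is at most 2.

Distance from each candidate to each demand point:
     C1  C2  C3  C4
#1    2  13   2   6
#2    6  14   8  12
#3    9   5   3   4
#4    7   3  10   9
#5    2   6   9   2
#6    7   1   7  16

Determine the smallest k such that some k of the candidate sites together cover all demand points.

3

Coverage sets (demand points within 2 of each site):
  #1: {C1, C3}
  #2: {}
  #3: {}
  #4: {}
  #5: {C1, C4}
  #6: {C2}
No 2 sites suffice: every size-2 union leaves at least one demand point uncovered.
But {#1, #5, #6} covers everything, so the minimum is 3.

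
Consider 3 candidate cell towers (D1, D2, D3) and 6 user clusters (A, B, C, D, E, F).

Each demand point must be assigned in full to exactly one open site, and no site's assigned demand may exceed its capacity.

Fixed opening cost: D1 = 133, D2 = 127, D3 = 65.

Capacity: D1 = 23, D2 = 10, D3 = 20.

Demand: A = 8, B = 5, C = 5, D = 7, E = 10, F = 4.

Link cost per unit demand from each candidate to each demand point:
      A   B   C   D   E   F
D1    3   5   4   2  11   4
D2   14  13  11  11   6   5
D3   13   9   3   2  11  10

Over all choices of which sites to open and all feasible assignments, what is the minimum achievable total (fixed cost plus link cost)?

Open {D1, D3}; cheapest assignment that respects the capacities:
  D1 (cap 23, load 22): A, B, C, F — cost 8×3 + 5×5 + 5×4 + 4×4 = 85
  D3 (cap 20, load 17): D, E — cost 7×2 + 10×11 = 124
  Shipping 209, fixed 198 → total 407.
  Any other capacity-feasible assignment to {D1, D3} ships for at least 209.
Compare {D1, D2, D3}: its best feasible assignment gives total 479.
Every other set of open sites that can feasibly serve all demand totals ≥ 479 even under its best assignment. Minimum: 407.

407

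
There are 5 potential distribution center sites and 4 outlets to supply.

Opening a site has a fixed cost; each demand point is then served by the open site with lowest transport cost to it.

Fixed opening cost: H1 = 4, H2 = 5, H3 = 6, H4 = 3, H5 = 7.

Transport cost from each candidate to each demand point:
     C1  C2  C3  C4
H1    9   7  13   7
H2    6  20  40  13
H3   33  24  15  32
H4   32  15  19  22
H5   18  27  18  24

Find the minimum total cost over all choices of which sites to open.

Open {H1}: assign each demand point to its cheapest open site.
  C1→H1 9, C2→H1 7, C3→H1 13, C4→H1 7
  transport cost 36, fixed 4 → total 40.
Compare {H1, H2}: transport cost 33 + fixed 9 = 42.
Compare {H1, H4}: transport cost 36 + fixed 7 = 43.
Compare {H1, H2, H4}: transport cost 33 + fixed 12 = 45.
All other subsets cost ≥ 42. Minimum total cost: 40.

40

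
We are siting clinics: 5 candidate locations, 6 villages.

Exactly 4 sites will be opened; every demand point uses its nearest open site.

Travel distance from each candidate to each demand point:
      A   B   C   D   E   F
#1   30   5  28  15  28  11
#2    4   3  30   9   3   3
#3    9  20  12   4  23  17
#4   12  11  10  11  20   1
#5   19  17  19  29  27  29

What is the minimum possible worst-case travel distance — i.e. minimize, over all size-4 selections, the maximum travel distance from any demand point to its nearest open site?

Open {#1, #2, #3, #4}.
  Farthest demand point is C at travel distance 10 (to #4); all others are ≤ 10.
With {#1, #2, #4, #5} the worst case is 10.
With {#2, #3, #4, #5} the worst case is 10.
No size-4 selection achieves below 10.

10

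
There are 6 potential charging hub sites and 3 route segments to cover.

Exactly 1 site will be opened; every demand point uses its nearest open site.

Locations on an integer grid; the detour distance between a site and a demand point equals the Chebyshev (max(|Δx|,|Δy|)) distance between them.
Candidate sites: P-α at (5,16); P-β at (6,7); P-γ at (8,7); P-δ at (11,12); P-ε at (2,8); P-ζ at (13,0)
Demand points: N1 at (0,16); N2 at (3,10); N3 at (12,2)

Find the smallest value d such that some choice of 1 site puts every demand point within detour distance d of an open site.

Open {P-β}.
  Farthest demand point is N1 at detour distance 9 (to P-β); all others are ≤ 9.
With {P-γ} the worst case is 9.
With {P-ε} the worst case is 10.
No size-1 selection achieves below 9.

9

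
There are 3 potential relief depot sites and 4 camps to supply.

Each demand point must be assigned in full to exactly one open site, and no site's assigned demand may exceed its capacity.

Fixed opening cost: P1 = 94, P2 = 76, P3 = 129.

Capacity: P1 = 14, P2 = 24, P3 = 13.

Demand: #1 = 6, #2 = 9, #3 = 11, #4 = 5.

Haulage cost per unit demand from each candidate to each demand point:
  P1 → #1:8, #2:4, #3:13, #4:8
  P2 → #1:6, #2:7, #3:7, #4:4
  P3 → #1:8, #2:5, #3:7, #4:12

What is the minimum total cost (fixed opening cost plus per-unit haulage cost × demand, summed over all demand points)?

Open {P1, P2}; cheapest assignment that respects the capacities:
  P1 (cap 14, load 9): #2 — cost 9×4 = 36
  P2 (cap 24, load 22): #1, #3, #4 — cost 6×6 + 11×7 + 5×4 = 133
  Shipping 169, fixed 170 → total 339.
  Any other capacity-feasible assignment to {P1, P2} ships for at least 169.
Compare {P2, P3}: its best feasible assignment gives total 383.
Compare {P1, P2, P3}: its best feasible assignment gives total 468.
Every other set of open sites that can feasibly serve all demand totals ≥ 383 even under its best assignment. Minimum: 339.

339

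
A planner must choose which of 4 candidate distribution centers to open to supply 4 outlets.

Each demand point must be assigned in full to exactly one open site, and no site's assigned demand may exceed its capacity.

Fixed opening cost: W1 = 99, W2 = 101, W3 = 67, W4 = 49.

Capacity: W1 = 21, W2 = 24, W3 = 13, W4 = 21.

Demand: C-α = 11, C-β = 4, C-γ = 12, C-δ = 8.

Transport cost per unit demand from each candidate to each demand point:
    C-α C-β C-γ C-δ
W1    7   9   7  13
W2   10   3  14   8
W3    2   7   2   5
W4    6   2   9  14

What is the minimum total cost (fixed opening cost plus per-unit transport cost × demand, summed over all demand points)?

Open {W2, W3}; cheapest assignment that respects the capacities:
  W2 (cap 24, load 23): C-α, C-β, C-δ — cost 11×10 + 4×3 + 8×8 = 186
  W3 (cap 13, load 12): C-γ — cost 12×2 = 24
  Shipping 210, fixed 168 → total 378.
  Any other capacity-feasible assignment to {W2, W3} ships for at least 210.
Compare {W2, W3, W4}: its best feasible assignment gives total 379.
Compare {W1, W4}: its best feasible assignment gives total 410.
Every other set of open sites that can feasibly serve all demand totals ≥ 379 even under its best assignment. Minimum: 378.

378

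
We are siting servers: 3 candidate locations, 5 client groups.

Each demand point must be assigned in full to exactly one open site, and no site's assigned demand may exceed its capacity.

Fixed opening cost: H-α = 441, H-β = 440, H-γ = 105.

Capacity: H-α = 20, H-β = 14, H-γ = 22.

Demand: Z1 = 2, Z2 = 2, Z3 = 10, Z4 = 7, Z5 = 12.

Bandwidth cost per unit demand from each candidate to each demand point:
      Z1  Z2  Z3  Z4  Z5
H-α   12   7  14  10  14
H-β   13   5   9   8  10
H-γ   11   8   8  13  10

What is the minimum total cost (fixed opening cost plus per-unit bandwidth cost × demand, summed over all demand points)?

837

Open {H-β, H-γ}; cheapest assignment that respects the capacities:
  H-β (cap 14, load 11): Z1, Z2, Z4 — cost 2×13 + 2×5 + 7×8 = 92
  H-γ (cap 22, load 22): Z3, Z5 — cost 10×8 + 12×10 = 200
  Shipping 292, fixed 545 → total 837.
  Any other capacity-feasible assignment to {H-β, H-γ} ships for at least 292.
Compare {H-α, H-γ}: its best feasible assignment gives total 854.
Compare {H-α, H-β}: its best feasible assignment gives total 1245.
Every other set of open sites that can feasibly serve all demand totals ≥ 854 even under its best assignment. Minimum: 837.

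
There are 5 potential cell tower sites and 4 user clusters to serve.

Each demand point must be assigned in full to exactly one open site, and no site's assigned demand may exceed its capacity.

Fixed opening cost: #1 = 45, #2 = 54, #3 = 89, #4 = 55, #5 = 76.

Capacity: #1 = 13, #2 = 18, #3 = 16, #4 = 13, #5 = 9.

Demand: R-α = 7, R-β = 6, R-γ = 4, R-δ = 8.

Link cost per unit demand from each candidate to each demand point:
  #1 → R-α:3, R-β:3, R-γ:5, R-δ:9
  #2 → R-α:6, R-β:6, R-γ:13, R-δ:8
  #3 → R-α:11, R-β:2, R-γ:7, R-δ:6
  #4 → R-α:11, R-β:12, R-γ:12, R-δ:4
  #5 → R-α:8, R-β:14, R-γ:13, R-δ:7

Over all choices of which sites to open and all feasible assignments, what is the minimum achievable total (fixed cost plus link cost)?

Open {#1, #4}; cheapest assignment that respects the capacities:
  #1 (cap 13, load 13): R-α, R-β — cost 7×3 + 6×3 = 39
  #4 (cap 13, load 12): R-γ, R-δ — cost 4×12 + 8×4 = 80
  Shipping 119, fixed 100 → total 219.
  Any other capacity-feasible assignment to {#1, #4} ships for at least 119.
Compare {#1, #3}: its best feasible assignment gives total 235.
Compare {#1, #2}: its best feasible assignment gives total 240.
Every other set of open sites that can feasibly serve all demand totals ≥ 235 even under its best assignment. Minimum: 219.

219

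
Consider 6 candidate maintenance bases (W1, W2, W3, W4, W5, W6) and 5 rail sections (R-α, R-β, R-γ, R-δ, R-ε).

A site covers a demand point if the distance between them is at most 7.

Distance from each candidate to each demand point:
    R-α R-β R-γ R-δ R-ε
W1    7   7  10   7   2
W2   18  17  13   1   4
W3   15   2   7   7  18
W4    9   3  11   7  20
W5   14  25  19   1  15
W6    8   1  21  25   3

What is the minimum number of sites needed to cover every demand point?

Coverage sets (demand points within 7 of each site):
  W1: {R-α, R-β, R-δ, R-ε}
  W2: {R-δ, R-ε}
  W3: {R-β, R-γ, R-δ}
  W4: {R-β, R-δ}
  W5: {R-δ}
  W6: {R-β, R-ε}
No single site covers all 5 demand points.
But {W1, W3} covers everything, so the minimum is 2.

2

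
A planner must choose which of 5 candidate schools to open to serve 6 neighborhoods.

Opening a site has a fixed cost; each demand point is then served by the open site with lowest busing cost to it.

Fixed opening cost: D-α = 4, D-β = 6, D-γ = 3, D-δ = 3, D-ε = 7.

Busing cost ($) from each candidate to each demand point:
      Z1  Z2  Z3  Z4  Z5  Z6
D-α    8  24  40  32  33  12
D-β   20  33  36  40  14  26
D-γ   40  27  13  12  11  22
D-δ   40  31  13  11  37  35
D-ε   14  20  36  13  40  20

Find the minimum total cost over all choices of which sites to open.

87

Open {D-α, D-γ}: assign each demand point to its cheapest open site.
  Z1→D-α 8, Z2→D-α 24, Z3→D-γ 13, Z4→D-γ 12, Z5→D-γ 11, Z6→D-α 12
  busing cost 80, fixed 7 → total 87.
Compare {D-α, D-γ, D-δ}: busing cost 79 + fixed 10 = 89.
Compare {D-α, D-γ, D-ε}: busing cost 76 + fixed 14 = 90.
Compare {D-α, D-γ, D-δ, D-ε}: busing cost 75 + fixed 17 = 92.
All other subsets cost ≥ 89. Minimum total cost: 87.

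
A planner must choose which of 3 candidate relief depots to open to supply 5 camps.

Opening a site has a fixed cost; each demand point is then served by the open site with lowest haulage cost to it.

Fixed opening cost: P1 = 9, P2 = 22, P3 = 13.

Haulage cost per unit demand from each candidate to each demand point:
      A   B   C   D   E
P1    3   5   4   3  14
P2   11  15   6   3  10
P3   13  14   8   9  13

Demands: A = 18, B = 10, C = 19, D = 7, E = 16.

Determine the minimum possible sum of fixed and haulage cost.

392

Open {P1, P2}: assign each demand point to its cheapest open site.
  A→P1 18×3=54, B→P1 10×5=50, C→P1 19×4=76, D→P1 7×3=21, E→P2 16×10=160
  haulage cost 361, fixed 31 → total 392.
Compare {P1, P2, P3}: haulage cost 361 + fixed 44 = 405.
Compare {P1, P3}: haulage cost 409 + fixed 22 = 431.
Compare {P1}: haulage cost 425 + fixed 9 = 434.
All other subsets cost ≥ 405. Minimum total cost: 392.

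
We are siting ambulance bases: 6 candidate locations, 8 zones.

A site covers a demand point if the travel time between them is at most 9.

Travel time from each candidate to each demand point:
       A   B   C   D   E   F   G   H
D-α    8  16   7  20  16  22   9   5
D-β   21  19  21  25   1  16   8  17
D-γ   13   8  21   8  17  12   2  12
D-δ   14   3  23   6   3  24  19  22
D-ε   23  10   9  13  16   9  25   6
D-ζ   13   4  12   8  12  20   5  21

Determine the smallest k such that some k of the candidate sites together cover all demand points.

3

Coverage sets (demand points within 9 of each site):
  D-α: {A, C, G, H}
  D-β: {E, G}
  D-γ: {B, D, G}
  D-δ: {B, D, E}
  D-ε: {C, F, H}
  D-ζ: {B, D, G}
No 2 sites suffice: every size-2 union leaves at least one demand point uncovered.
But {D-α, D-δ, D-ε} covers everything, so the minimum is 3.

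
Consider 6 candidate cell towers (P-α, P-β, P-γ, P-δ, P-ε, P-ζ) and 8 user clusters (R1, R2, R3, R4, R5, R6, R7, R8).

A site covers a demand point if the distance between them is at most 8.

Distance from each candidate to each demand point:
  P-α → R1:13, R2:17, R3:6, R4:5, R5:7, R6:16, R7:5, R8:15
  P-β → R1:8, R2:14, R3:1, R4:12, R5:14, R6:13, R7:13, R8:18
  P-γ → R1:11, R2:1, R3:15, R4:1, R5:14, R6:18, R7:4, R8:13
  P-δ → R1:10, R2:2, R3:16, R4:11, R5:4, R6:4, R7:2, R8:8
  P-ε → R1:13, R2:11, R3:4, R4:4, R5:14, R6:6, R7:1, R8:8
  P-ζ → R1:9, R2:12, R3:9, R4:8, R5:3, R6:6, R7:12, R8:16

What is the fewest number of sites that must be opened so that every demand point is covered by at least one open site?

3

Coverage sets (demand points within 8 of each site):
  P-α: {R3, R4, R5, R7}
  P-β: {R1, R3}
  P-γ: {R2, R4, R7}
  P-δ: {R2, R5, R6, R7, R8}
  P-ε: {R3, R4, R6, R7, R8}
  P-ζ: {R4, R5, R6}
No 2 sites suffice: every size-2 union leaves at least one demand point uncovered.
But {P-α, P-β, P-δ} covers everything, so the minimum is 3.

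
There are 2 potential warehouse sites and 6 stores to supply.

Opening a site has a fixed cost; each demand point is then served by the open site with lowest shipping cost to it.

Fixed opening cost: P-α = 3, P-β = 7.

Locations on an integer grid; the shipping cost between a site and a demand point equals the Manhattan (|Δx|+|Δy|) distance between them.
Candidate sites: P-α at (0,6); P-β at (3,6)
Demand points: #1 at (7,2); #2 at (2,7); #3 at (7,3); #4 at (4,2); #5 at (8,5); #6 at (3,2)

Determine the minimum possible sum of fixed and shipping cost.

Open {P-β}: assign each demand point to its cheapest open site.
  #1→P-β 8, #2→P-β 2, #3→P-β 7, #4→P-β 5, #5→P-β 6, #6→P-β 4
  shipping cost 32, fixed 7 → total 39.
Compare {P-α, P-β}: shipping cost 32 + fixed 10 = 42.
Compare {P-α}: shipping cost 48 + fixed 3 = 51.

39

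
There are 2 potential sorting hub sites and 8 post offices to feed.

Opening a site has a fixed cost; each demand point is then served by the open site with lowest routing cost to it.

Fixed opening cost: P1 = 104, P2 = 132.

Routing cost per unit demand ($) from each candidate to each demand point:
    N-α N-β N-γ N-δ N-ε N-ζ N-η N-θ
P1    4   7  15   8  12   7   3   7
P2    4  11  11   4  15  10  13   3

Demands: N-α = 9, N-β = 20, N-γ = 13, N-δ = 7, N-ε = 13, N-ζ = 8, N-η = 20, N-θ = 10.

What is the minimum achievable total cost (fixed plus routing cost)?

873

Open {P1}: assign each demand point to its cheapest open site.
  N-α→P1 9×4=36, N-β→P1 20×7=140, N-γ→P1 13×15=195, N-δ→P1 7×8=56, N-ε→P1 13×12=156, N-ζ→P1 8×7=56, N-η→P1 20×3=60, N-θ→P1 10×7=70
  routing cost 769, fixed 104 → total 873.
Compare {P1, P2}: routing cost 649 + fixed 236 = 885.
Compare {P2}: routing cost 992 + fixed 132 = 1124.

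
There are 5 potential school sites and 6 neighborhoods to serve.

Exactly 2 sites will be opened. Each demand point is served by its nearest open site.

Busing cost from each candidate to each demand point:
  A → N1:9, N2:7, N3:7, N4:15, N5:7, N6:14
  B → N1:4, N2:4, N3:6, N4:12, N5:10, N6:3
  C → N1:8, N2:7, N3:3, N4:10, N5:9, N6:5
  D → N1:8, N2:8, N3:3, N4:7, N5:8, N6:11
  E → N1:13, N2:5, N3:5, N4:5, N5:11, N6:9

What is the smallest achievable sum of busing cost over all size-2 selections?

Open {B, D}.
  N1→B 4, N2→B 4, N3→D 3, N4→D 7, N5→D 8, N6→B 3  ⇒ total 29.
Compare {B, E}: total 31.
Compare {B, C}: total 33.
No size-2 selection does better; minimum is 29.

29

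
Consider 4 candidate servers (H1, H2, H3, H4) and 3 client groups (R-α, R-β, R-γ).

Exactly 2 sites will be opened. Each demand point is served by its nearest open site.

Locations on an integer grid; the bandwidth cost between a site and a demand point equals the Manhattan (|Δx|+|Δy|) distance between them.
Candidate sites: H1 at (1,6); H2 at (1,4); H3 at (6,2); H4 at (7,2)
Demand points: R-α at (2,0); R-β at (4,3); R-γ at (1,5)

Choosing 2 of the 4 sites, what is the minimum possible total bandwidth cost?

Open {H2, H3}.
  R-α→H2 5, R-β→H3 3, R-γ→H2 1  ⇒ total 9.
Compare {H1, H2}: total 10.
Compare {H1, H3}: total 10.
No size-2 selection does better; minimum is 9.

9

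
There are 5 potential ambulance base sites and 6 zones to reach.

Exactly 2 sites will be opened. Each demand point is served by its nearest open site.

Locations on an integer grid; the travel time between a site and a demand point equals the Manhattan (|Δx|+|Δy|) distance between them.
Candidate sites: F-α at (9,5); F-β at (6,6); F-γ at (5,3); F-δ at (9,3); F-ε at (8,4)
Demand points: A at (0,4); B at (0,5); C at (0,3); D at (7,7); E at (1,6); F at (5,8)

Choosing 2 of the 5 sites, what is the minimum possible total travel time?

Open {F-β, F-γ}.
  A→F-γ 6, B→F-β 7, C→F-γ 5, D→F-β 2, E→F-β 5, F→F-β 3  ⇒ total 28.
Compare {F-α, F-β}: total 34.
Compare {F-α, F-γ}: total 34.
No size-2 selection does better; minimum is 28.

28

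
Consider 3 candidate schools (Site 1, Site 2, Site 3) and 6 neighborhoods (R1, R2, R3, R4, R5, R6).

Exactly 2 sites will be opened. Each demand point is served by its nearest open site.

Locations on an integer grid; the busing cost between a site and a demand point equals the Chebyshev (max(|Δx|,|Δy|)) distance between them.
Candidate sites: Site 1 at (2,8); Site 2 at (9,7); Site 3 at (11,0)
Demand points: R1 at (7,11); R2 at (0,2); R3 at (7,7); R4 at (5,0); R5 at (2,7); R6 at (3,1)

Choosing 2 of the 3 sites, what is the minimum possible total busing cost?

Open {Site 1, Site 2}.
  R1→Site 2 4, R2→Site 1 6, R3→Site 2 2, R4→Site 2 7, R5→Site 1 1, R6→Site 2 6  ⇒ total 26.
Compare {Site 1, Site 3}: total 30.
Compare {Site 2, Site 3}: total 34.

26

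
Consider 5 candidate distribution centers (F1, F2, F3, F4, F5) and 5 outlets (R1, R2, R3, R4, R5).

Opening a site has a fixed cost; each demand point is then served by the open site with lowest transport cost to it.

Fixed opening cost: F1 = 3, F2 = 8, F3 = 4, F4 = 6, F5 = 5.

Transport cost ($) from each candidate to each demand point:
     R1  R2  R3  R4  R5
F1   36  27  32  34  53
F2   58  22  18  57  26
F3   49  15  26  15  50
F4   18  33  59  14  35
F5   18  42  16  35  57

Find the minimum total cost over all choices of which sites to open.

Open {F2, F3, F5}: assign each demand point to its cheapest open site.
  R1→F5 18, R2→F3 15, R3→F5 16, R4→F3 15, R5→F2 26
  transport cost 90, fixed 17 → total 107.
Compare {F2, F3, F4}: transport cost 91 + fixed 18 = 109.
Compare {F1, F2, F3, F5}: transport cost 90 + fixed 20 = 110.
Compare {F2, F4}: transport cost 98 + fixed 14 = 112.
All other subsets cost ≥ 109. Minimum total cost: 107.

107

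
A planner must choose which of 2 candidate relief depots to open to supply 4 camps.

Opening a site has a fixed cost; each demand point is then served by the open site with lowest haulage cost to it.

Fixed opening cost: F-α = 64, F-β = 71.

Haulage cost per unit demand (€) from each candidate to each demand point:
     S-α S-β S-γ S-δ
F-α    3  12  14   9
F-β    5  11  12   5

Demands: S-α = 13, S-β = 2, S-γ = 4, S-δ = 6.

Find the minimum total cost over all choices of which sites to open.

Open {F-β}: assign each demand point to its cheapest open site.
  S-α→F-β 13×5=65, S-β→F-β 2×11=22, S-γ→F-β 4×12=48, S-δ→F-β 6×5=30
  haulage cost 165, fixed 71 → total 236.
Compare {F-α}: haulage cost 173 + fixed 64 = 237.
Compare {F-α, F-β}: haulage cost 139 + fixed 135 = 274.

236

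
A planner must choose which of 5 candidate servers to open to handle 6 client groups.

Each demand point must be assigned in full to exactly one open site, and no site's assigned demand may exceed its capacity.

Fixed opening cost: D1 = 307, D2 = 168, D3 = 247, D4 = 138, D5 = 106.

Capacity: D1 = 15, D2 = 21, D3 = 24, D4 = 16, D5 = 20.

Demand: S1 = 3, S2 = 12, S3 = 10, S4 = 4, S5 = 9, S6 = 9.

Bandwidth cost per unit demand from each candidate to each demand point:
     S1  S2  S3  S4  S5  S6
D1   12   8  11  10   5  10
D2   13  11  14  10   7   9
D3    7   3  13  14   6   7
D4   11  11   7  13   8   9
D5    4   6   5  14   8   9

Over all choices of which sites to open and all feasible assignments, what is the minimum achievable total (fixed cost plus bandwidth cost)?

Open {D2, D4, D5}; cheapest assignment that respects the capacities:
  D2 (cap 21, load 18): S5, S6 — cost 9×7 + 9×9 = 144
  D4 (cap 16, load 14): S3, S4 — cost 10×7 + 4×13 = 122
  D5 (cap 20, load 15): S1, S2 — cost 3×4 + 12×6 = 84
  Shipping 350, fixed 412 → total 762.
  Any other capacity-feasible assignment to {D2, D4, D5} ships for at least 350.
Compare {D3, D4, D5}: its best feasible assignment gives total 776.
Compare {D2, D3, D5}: its best feasible assignment gives total 785.
Every other set of open sites that can feasibly serve all demand totals ≥ 776 even under its best assignment. Minimum: 762.

762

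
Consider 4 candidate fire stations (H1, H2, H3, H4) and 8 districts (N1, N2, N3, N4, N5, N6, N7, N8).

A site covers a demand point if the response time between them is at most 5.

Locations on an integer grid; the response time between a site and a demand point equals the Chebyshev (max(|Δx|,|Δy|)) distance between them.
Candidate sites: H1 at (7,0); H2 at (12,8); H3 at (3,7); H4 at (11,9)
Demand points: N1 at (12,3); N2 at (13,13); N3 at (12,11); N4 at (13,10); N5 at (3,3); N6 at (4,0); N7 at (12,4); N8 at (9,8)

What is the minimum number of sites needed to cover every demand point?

Coverage sets (demand points within 5 of each site):
  H1: {N1, N5, N6, N7}
  H2: {N1, N2, N3, N4, N7, N8}
  H3: {N5}
  H4: {N2, N3, N4, N7, N8}
No single site covers all 8 demand points.
But {H1, H2} covers everything, so the minimum is 2.

2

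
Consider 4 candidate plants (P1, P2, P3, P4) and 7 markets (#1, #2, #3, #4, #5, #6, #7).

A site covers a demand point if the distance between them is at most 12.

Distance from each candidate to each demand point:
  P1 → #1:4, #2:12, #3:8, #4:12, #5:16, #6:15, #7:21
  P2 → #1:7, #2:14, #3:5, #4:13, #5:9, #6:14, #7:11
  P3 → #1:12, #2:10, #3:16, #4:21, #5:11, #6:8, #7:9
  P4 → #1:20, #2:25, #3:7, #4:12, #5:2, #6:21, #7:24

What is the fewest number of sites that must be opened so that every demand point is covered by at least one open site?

2

Coverage sets (demand points within 12 of each site):
  P1: {#1, #2, #3, #4}
  P2: {#1, #3, #5, #7}
  P3: {#1, #2, #5, #6, #7}
  P4: {#3, #4, #5}
No single site covers all 7 demand points.
But {P1, P3} covers everything, so the minimum is 2.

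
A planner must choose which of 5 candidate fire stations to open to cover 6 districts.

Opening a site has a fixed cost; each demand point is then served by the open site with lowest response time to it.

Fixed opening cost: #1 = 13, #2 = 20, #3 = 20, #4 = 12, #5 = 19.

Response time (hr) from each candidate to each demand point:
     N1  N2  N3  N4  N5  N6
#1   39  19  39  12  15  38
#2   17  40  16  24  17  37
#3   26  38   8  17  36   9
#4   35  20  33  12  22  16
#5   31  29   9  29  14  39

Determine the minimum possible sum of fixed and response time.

Open {#1, #3}: assign each demand point to its cheapest open site.
  N1→#3 26, N2→#1 19, N3→#3 8, N4→#1 12, N5→#1 15, N6→#3 9
  response time 89, fixed 33 → total 122.
Compare {#3, #4}: response time 97 + fixed 32 = 129.
Compare {#2, #4}: response time 98 + fixed 32 = 130.
Compare {#4, #5}: response time 102 + fixed 31 = 133.
All other subsets cost ≥ 129. Minimum total cost: 122.

122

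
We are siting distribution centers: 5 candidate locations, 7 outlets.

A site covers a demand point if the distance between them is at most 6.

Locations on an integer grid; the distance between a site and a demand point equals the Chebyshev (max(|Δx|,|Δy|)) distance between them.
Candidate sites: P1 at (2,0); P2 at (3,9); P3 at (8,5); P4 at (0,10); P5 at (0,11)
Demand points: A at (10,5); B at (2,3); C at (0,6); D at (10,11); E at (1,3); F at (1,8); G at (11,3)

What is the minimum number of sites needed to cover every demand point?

2

Coverage sets (demand points within 6 of each site):
  P1: {B, C, E}
  P2: {B, C, E, F}
  P3: {A, B, D, G}
  P4: {C, F}
  P5: {C, F}
No single site covers all 7 demand points.
But {P2, P3} covers everything, so the minimum is 2.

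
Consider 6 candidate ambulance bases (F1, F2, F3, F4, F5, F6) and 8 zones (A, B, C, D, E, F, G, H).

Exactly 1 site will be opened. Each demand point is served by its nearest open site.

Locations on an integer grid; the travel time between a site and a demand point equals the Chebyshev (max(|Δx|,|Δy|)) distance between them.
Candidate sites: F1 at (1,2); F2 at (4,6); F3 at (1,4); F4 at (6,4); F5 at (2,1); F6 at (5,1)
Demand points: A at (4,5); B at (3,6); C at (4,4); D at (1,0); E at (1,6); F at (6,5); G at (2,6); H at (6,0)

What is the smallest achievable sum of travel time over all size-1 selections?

23

Open {F2}.
  A→F2 1, B→F2 1, C→F2 2, D→F2 6, E→F2 3, F→F2 2, G→F2 2, H→F2 6  ⇒ total 23.
Compare {F3}: total 26.
Compare {F4}: total 26.
No size-1 selection does better; minimum is 23.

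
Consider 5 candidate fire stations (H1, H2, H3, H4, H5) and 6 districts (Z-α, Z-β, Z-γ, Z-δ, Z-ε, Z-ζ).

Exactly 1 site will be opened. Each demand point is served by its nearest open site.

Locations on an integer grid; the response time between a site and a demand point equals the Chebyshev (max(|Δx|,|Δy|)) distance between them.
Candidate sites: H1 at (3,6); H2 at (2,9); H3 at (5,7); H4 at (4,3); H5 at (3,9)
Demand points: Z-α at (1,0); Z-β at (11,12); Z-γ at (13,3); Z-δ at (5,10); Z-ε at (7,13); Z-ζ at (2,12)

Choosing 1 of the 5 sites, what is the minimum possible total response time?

35

Open {H3}.
  Z-α→H3 7, Z-β→H3 6, Z-γ→H3 8, Z-δ→H3 3, Z-ε→H3 6, Z-ζ→H3 5  ⇒ total 35.
Compare {H5}: total 36.
Compare {H2}: total 40.
No size-1 selection does better; minimum is 35.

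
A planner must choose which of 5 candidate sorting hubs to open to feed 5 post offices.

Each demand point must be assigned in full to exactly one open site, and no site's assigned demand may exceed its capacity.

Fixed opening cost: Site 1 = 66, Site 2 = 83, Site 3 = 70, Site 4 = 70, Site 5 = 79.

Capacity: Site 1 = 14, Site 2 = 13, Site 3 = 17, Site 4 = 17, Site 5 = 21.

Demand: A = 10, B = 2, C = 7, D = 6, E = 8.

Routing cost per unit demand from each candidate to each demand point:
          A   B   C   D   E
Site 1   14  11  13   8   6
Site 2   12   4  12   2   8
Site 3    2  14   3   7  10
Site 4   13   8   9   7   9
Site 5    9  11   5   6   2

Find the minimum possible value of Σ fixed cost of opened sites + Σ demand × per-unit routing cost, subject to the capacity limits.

Open {Site 3, Site 5}; cheapest assignment that respects the capacities:
  Site 3 (cap 17, load 17): A, C — cost 10×2 + 7×3 = 41
  Site 5 (cap 21, load 16): B, D, E — cost 2×11 + 6×6 + 8×2 = 74
  Shipping 115, fixed 149 → total 264.
  Any other capacity-feasible assignment to {Site 3, Site 5} ships for at least 115.
Compare {Site 2, Site 3, Site 5}: its best feasible assignment gives total 309.
Compare {Site 3, Site 4}: its best feasible assignment gives total 311.
Every other set of open sites that can feasibly serve all demand totals ≥ 309 even under its best assignment. Minimum: 264.

264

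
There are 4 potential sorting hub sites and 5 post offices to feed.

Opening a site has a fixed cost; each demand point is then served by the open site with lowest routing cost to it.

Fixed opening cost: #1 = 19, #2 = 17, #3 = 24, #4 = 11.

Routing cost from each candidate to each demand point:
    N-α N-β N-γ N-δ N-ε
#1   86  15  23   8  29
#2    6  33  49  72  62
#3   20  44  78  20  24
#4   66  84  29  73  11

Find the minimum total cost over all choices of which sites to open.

Open {#1, #2, #4}: assign each demand point to its cheapest open site.
  N-α→#2 6, N-β→#1 15, N-γ→#1 23, N-δ→#1 8, N-ε→#4 11
  routing cost 63, fixed 47 → total 110.
Compare {#1, #2}: routing cost 81 + fixed 36 = 117.
Compare {#1, #3, #4}: routing cost 77 + fixed 54 = 131.
Compare {#1, #3}: routing cost 90 + fixed 43 = 133.
All other subsets cost ≥ 117. Minimum total cost: 110.

110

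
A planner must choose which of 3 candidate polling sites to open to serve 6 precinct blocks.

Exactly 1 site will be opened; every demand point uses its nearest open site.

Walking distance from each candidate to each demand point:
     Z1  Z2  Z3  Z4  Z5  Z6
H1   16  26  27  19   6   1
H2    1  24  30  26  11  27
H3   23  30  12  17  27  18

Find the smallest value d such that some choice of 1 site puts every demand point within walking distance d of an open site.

Open {H1}.
  Farthest demand point is Z3 at walking distance 27 (to H1); all others are ≤ 27.
With {H2} the worst case is 30.
With {H3} the worst case is 30.
No size-1 selection achieves below 27.

27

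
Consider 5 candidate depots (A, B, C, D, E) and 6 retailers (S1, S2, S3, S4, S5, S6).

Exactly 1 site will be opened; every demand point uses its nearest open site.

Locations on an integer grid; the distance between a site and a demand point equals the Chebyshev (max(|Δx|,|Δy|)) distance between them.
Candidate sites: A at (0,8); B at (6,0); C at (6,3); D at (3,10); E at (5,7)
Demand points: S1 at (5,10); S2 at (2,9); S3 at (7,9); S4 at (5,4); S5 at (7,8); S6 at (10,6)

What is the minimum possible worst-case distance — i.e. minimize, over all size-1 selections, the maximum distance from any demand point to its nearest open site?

5

Open {E}.
  Farthest demand point is S6 at distance 5 (to E); all others are ≤ 5.
With {C} the worst case is 7.
With {D} the worst case is 7.
No size-1 selection achieves below 5.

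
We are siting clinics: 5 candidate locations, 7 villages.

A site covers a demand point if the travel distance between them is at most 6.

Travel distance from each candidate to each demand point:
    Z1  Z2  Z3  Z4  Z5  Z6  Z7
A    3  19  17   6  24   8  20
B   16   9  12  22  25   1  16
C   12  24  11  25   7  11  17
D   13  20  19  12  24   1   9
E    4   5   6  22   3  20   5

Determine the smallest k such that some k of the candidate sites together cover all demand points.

3

Coverage sets (demand points within 6 of each site):
  A: {Z1, Z4}
  B: {Z6}
  C: {}
  D: {Z6}
  E: {Z1, Z2, Z3, Z5, Z7}
No 2 sites suffice: every size-2 union leaves at least one demand point uncovered.
But {A, B, E} covers everything, so the minimum is 3.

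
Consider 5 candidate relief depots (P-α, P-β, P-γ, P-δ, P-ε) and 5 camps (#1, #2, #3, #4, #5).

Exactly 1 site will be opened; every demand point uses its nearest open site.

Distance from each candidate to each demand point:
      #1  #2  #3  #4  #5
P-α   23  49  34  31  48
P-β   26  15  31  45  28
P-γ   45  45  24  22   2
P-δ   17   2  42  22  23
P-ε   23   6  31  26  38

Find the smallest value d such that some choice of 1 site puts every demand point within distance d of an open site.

Open {P-ε}.
  Farthest demand point is #5 at distance 38 (to P-ε); all others are ≤ 38.
With {P-δ} the worst case is 42.
With {P-β} the worst case is 45.
No size-1 selection achieves below 38.

38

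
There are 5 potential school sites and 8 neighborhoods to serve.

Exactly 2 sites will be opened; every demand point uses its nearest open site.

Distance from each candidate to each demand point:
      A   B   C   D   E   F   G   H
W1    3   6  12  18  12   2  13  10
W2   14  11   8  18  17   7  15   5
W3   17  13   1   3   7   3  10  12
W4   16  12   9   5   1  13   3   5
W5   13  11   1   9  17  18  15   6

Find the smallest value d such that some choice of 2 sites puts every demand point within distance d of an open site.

Open {W1, W4}.
  Farthest demand point is C at distance 9 (to W4); all others are ≤ 9.
With {W1, W3} the worst case is 10.
With {W1, W5} the worst case is 13.
No size-2 selection achieves below 9.

9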